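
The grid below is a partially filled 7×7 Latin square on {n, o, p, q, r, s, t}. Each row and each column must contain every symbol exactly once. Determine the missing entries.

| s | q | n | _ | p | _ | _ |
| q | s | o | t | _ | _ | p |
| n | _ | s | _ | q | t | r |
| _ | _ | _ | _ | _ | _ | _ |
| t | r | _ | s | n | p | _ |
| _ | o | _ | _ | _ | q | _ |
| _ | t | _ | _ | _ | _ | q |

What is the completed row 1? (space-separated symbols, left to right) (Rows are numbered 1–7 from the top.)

s q n r p o t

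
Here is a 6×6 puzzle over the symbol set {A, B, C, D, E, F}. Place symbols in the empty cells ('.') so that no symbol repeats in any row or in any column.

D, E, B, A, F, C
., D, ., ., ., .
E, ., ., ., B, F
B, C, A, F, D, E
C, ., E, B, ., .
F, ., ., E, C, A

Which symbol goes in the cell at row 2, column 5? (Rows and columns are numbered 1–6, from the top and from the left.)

E

(r2,c1) = A
(r2,c4) = C
(r2,c5) = E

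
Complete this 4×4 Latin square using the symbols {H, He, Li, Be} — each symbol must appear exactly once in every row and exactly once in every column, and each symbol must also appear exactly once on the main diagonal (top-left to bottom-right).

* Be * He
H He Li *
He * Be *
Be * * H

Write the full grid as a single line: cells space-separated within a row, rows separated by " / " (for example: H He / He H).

(r1,c1) = Li
(r1,c3) = H
(r2,c4) = Be
(r3,c4) = Li
(r4,c2) = Li
(r4,c3) = He
(r3,c2) = H

Li Be H He / H He Li Be / He H Be Li / Be Li He H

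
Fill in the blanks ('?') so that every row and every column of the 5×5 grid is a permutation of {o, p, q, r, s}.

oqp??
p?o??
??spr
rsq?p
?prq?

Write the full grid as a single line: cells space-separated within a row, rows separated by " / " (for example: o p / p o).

Cell (r1,c5): row 1 has {o,p,q}; column 5 has {p,r} → s.
Cell (r2,c2): row 2 has {o,p}; column 2 has {p,q,s} → r.
Cell (r2,c4): row 2 has {o,p,r}; column 4 has {p,q} → s.
Cell (r2,c5): row 2 has {o,p,r,s}; column 5 has {p,r,s} → q.
Cell (r3,c1): row 3 has {p,r,s}; column 1 has {o,p,r} → q.
Cell (r3,c2): row 3 has {p,q,r,s}; column 2 has {p,q,r,s} → o.
Cell (r4,c4): row 4 has {p,q,r,s}; column 4 has {p,q,s} → o.
Cell (r5,c1): row 5 has {p,q,r}; column 1 has {o,p,q,r} → s.
Cell (r5,c5): row 5 has {p,q,r,s}; column 5 has {p,q,r,s} → o.
Cell (r1,c4): row 1 has {o,p,q,s}; column 4 has {o,p,q,s} → r.

o q p r s / p r o s q / q o s p r / r s q o p / s p r q o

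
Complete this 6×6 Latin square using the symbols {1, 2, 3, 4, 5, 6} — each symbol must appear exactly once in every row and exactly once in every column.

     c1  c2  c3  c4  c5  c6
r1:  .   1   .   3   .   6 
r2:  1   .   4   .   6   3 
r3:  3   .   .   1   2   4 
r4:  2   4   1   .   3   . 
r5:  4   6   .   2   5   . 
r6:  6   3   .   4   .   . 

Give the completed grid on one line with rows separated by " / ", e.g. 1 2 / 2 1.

(r1,c1) = 5
(r1,c3) = 2
(r1,c5) = 4
(r2,c4) = 5
(r3,c2) = 5
(r3,c3) = 6
(r4,c4) = 6
(r4,c6) = 5
(r5,c3) = 3
(r5,c6) = 1
(r6,c3) = 5
(r6,c5) = 1
(r6,c6) = 2
(r2,c2) = 2

5 1 2 3 4 6 / 1 2 4 5 6 3 / 3 5 6 1 2 4 / 2 4 1 6 3 5 / 4 6 3 2 5 1 / 6 3 5 4 1 2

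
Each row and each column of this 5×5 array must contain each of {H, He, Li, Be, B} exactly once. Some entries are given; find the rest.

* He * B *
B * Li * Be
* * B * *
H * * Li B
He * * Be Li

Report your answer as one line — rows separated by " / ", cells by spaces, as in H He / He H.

Li He Be B H / B H Li He Be / Be Li B H He / H Be He Li B / He B H Be Li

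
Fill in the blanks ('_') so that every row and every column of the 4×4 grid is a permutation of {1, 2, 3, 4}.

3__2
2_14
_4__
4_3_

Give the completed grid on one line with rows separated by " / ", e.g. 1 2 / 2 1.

3 1 4 2 / 2 3 1 4 / 1 4 2 3 / 4 2 3 1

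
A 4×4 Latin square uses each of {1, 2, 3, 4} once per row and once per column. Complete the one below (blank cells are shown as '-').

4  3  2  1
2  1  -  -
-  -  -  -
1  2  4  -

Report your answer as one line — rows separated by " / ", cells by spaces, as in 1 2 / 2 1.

(r2,c3): row 2 has {1,2}; column 3 has {2,4}, so it must be 3.
(r2,c4): row 2 has {1,2,3}; column 4 has {1}, so it must be 4.
(r3,c1): row 3 is empty so far; column 1 has {1,2,4}, so it must be 3.
(r3,c2): row 3 has {3}; column 2 has {1,2,3}, so it must be 4.
(r3,c3): row 3 has {3,4}; column 3 has {2,3,4}, so it must be 1.
(r3,c4): row 3 has {1,3,4}; column 4 has {1,4}, so it must be 2.
(r4,c4): row 4 has {1,2,4}; column 4 has {1,2,4}, so it must be 3.

4 3 2 1 / 2 1 3 4 / 3 4 1 2 / 1 2 4 3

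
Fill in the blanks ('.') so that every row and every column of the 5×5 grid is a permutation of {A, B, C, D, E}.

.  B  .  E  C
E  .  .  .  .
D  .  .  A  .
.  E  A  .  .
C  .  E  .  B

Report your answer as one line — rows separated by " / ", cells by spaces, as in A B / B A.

A B D E C / E D C B A / D C B A E / B E A C D / C A E D B

row 1 has {B,C,E}; column 1 has {C,D,E} — only A is left for (r1,c1).
row 1 has {A,B,C,E}; column 3 has {A,E} — only D is left for (r1,c3).
row 3 has {A,D}; column 2 has {B,E} — only C is left for (r3,c2).
row 3 has {A,C,D}; column 3 has {A,D,E} — only B is left for (r3,c3).
row 3 has {A,B,C,D}; column 5 has {B,C} — only E is left for (r3,c5).
row 4 has {A,E}; column 1 has {A,C,D,E} — only B is left for (r4,c1).
row 4 has {A,B,E}; column 5 has {B,C,E} — only D is left for (r4,c5).
row 5 has {B,C,E}; column 4 has {A,E} — only D is left for (r5,c4).
row 2 has {E}; column 3 has {A,B,D,E} — only C is left for (r2,c3).
row 2 has {C,E}; column 4 has {A,D,E} — only B is left for (r2,c4).
row 2 has {B,C,E}; column 5 has {B,C,D,E} — only A is left for (r2,c5).
row 4 has {A,B,D,E}; column 4 has {A,B,D,E} — only C is left for (r4,c4).
row 5 has {B,C,D,E}; column 2 has {B,C,E} — only A is left for (r5,c2).
row 2 has {A,B,C,E}; column 2 has {A,B,C,E} — only D is left for (r2,c2).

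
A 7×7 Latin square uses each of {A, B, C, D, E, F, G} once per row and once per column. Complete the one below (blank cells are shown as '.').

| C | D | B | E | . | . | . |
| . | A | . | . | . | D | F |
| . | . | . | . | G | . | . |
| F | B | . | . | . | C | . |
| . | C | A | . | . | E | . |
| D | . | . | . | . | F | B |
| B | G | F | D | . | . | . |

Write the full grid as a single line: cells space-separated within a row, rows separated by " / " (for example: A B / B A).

C D B E F G A / E A G B C D F / A F D C G B E / F B E A D C G / G C A F B E D / D E C G A F B / B G F D E A C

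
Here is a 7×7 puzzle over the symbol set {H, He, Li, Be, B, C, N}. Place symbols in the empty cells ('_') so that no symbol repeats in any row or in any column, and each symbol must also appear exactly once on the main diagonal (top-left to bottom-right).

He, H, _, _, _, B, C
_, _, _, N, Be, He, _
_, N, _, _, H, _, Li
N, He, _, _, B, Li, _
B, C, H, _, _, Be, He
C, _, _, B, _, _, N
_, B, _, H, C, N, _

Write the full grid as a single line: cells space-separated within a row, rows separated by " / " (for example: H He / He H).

(r2,c2) = Li
(r3,c1) = Be
(r3,c6) = C
(r5,c4) = Li
(r5,c5) = N
(r6,c2) = Be
(r6,c6) = H
(r7,c1) = Li
(r7,c7) = Be
(r1,c4) = Be
(r1,c5) = Li
(r2,c1) = H
(r2,c7) = B
(r3,c3) = B
(r3,c4) = He
(r4,c4) = C
(r4,c7) = H
(r6,c5) = He
(r7,c3) = He
(r1,c3) = N
(r2,c3) = C
(r4,c3) = Be
(r6,c3) = Li

He H N Be Li B C / H Li C N Be He B / Be N B He H C Li / N He Be C B Li H / B C H Li N Be He / C Be Li B He H N / Li B He H C N Be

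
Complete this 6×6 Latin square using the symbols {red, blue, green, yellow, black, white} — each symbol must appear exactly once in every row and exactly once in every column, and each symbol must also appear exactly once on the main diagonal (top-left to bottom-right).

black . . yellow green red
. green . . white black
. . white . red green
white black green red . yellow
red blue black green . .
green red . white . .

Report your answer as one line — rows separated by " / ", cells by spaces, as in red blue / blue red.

Cell (r1,c2): row 1 has {red,green,yellow,black}; column 2 has {red,blue,green,black} → white.
Cell (r1,c3): row 1 has {red,green,yellow,black,white}; column 3 has {green,black,white} → blue.
Cell (r2,c4): row 2 has {green,black,white}; column 4 has {red,green,yellow,white} → blue.
Cell (r3,c2): row 3 has {red,green,white}; column 2 has {red,blue,green,black,white} → yellow.
Cell (r3,c4): row 3 has {red,green,yellow,white}; column 4 has {red,blue,green,yellow,white} → black.
Cell (r4,c5): row 4 has {red,green,yellow,black,white}; column 5 has {red,green,white} → blue.
Cell (r5,c5): row 5 has {red,blue,green,black}; column 5 has {red,blue,green,white}; the diagonal has {red,green,black,white} → yellow.
Cell (r5,c6): row 5 has {red,blue,green,yellow,black}; column 6 has {red,green,yellow,black} → white.
Cell (r6,c3): row 6 has {red,green,white}; column 3 has {blue,green,black,white} → yellow.
Cell (r6,c5): row 6 has {red,green,yellow,white}; column 5 has {red,blue,green,yellow,white} → black.
Cell (r6,c6): row 6 has {red,green,yellow,black,white}; column 6 has {red,green,yellow,black,white}; the diagonal has {red,green,yellow,black,white} → blue.
Cell (r2,c1): row 2 has {blue,green,black,white}; column 1 has {red,green,black,white} → yellow.
Cell (r2,c3): row 2 has {blue,green,yellow,black,white}; column 3 has {blue,green,yellow,black,white} → red.
Cell (r3,c1): row 3 has {red,green,yellow,black,white}; column 1 has {red,green,yellow,black,white} → blue.

black white blue yellow green red / yellow green red blue white black / blue yellow white black red green / white black green red blue yellow / red blue black green yellow white / green red yellow white black blue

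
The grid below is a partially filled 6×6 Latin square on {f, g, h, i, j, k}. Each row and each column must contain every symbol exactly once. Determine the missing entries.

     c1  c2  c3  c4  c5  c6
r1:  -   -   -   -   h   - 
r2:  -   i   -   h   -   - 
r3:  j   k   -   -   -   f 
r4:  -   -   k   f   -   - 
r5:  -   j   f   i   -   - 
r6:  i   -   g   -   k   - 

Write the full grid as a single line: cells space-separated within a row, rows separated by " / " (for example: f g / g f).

f g i k h j / k i j h f g / j k h g i f / g h k f j i / h j f i g k / i f g j k h

row 2 has {h,i}; column 3 has {f,g,k} — only j is left for (r2,c3).
row 3 has {f,j,k}; column 4 has {f,h,i} — only g is left for (r3,c4).
row 3 has {f,g,j,k}; column 5 has {h,k} — only i is left for (r3,c5).
row 5 has {f,i,j}; column 5 has {h,i,k} — only g is left for (r5,c5).
row 6 has {g,i,k}; column 4 has {f,g,h,i} — only j is left for (r6,c4).
row 6 has {g,i,j,k}; column 6 has {f} — only h is left for (r6,c6).
row 1 has {h}; column 3 has {f,g,j,k} — only i is left for (r1,c3).
row 1 has {h,i}; column 4 has {f,g,h,i,j} — only k is left for (r1,c4).
row 2 has {h,i,j}; column 5 has {g,h,i,k} — only f is left for (r2,c5).
row 3 has {f,g,i,j,k}; column 3 has {f,g,i,j,k} — only h is left for (r3,c3).
row 4 has {f,k}; column 5 has {f,g,h,i,k} — only j is left for (r4,c5).
row 5 has {f,g,i,j}; column 6 has {f,h} — only k is left for (r5,c6).
row 6 has {g,h,i,j,k}; column 2 has {i,j,k} — only f is left for (r6,c2).
row 1 has {h,i,k}; column 2 has {f,i,j,k} — only g is left for (r1,c2).
row 1 has {g,h,i,k}; column 6 has {f,h,k} — only j is left for (r1,c6).
row 2 has {f,h,i,j}; column 6 has {f,h,j,k} — only g is left for (r2,c6).
row 4 has {f,j,k}; column 2 has {f,g,i,j,k} — only h is left for (r4,c2).
row 4 has {f,h,j,k}; column 6 has {f,g,h,j,k} — only i is left for (r4,c6).
row 5 has {f,g,i,j,k}; column 1 has {i,j} — only h is left for (r5,c1).
row 1 has {g,h,i,j,k}; column 1 has {h,i,j} — only f is left for (r1,c1).
row 2 has {f,g,h,i,j}; column 1 has {f,h,i,j} — only k is left for (r2,c1).
row 4 has {f,h,i,j,k}; column 1 has {f,h,i,j,k} — only g is left for (r4,c1).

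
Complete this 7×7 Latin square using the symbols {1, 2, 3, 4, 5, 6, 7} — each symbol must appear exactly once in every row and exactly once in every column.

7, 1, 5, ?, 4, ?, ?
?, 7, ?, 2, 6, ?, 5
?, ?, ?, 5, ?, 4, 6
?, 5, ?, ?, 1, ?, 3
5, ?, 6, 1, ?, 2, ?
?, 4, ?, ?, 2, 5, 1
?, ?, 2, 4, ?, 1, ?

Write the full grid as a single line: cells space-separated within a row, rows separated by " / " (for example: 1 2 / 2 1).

7 1 5 3 4 6 2 / 4 7 1 2 6 3 5 / 1 2 7 5 3 4 6 / 2 5 4 6 1 7 3 / 5 3 6 1 7 2 4 / 6 4 3 7 2 5 1 / 3 6 2 4 5 1 7

(r1,c7): row 1 has {1,4,5,7}; column 7 has {1,3,5,6}, so it must be 2.
(r2,c6): row 2 has {2,5,6,7}; column 6 has {1,2,4,5}, so it must be 3.
(r5,c2): row 5 has {1,2,5,6}; column 2 has {1,4,5,7}, so it must be 3.
(r5,c5): row 5 has {1,2,3,5,6}; column 5 has {1,2,4,6}, so it must be 7.
(r5,c7): row 5 has {1,2,3,5,6,7}; column 7 has {1,2,3,5,6}, so it must be 4.
(r7,c2): row 7 has {1,2,4}; column 2 has {1,3,4,5,7}, so it must be 6.
(r7,c7): row 7 has {1,2,4,6}; column 7 has {1,2,3,4,5,6}, so it must be 7.
(r1,c6): row 1 has {1,2,4,5,7}; column 6 has {1,2,3,4,5}, so it must be 6.
(r3,c2): row 3 has {4,5,6}; column 2 has {1,3,4,5,6,7}, so it must be 2.
(r3,c5): row 3 has {2,4,5,6}; column 5 has {1,2,4,6,7}, so it must be 3.
(r4,c6): row 4 has {1,3,5}; column 6 has {1,2,3,4,5,6}, so it must be 7.
(r7,c1): row 7 has {1,2,4,6,7}; column 1 has {5,7}, so it must be 3.
(r7,c5): row 7 has {1,2,3,4,6,7}; column 5 has {1,2,3,4,6,7}, so it must be 5.
(r1,c4): row 1 has {1,2,4,5,6,7}; column 4 has {1,2,4,5}, so it must be 3.
(r3,c1): row 3 has {2,3,4,5,6}; column 1 has {3,5,7}, so it must be 1.
(r3,c3): row 3 has {1,2,3,4,5,6}; column 3 has {2,5,6}, so it must be 7.
(r4,c3): row 4 has {1,3,5,7}; column 3 has {2,5,6,7}, so it must be 4.
(r4,c4): row 4 has {1,3,4,5,7}; column 4 has {1,2,3,4,5}, so it must be 6.
(r6,c1): row 6 has {1,2,4,5}; column 1 has {1,3,5,7}, so it must be 6.
(r6,c3): row 6 has {1,2,4,5,6}; column 3 has {2,4,5,6,7}, so it must be 3.
(r6,c4): row 6 has {1,2,3,4,5,6}; column 4 has {1,2,3,4,5,6}, so it must be 7.
(r2,c1): row 2 has {2,3,5,6,7}; column 1 has {1,3,5,6,7}, so it must be 4.
(r2,c3): row 2 has {2,3,4,5,6,7}; column 3 has {2,3,4,5,6,7}, so it must be 1.
(r4,c1): row 4 has {1,3,4,5,6,7}; column 1 has {1,3,4,5,6,7}, so it must be 2.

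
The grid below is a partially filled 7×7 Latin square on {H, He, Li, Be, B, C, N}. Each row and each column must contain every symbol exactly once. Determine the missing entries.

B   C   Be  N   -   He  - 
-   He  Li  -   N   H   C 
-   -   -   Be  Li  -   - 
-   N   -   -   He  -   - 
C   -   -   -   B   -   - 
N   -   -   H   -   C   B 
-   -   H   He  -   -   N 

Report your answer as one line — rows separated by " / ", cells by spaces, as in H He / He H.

B C Be N H He Li / Be He Li B N H C / He B C Be Li N H / H N B C He Li Be / C H N Li B Be He / N Li He H Be C B / Li Be H He C B N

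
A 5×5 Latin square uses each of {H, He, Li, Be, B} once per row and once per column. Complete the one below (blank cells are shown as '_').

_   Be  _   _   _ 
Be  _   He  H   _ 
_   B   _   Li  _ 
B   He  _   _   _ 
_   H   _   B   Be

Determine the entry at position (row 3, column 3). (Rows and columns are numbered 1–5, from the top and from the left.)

Be

(r1,c4) = He
(r2,c2) = Li
(r2,c5) = B
(r4,c4) = Be
(r5,c3) = Li
(r4,c3) = H
(r4,c5) = Li
(r5,c1) = He
(r1,c3) = B
(r1,c5) = H
(r3,c1) = H
(r3,c3) = Be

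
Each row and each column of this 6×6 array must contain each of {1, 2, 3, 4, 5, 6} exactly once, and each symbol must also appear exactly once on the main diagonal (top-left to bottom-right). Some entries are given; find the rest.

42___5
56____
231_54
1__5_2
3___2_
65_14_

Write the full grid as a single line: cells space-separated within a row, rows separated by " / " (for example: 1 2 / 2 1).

4 2 6 3 1 5 / 5 6 4 2 3 1 / 2 3 1 6 5 4 / 1 4 3 5 6 2 / 3 1 5 4 2 6 / 6 5 2 1 4 3

row 3 has {1,2,3,4,5}; column 4 has {1,5} — only 6 is left for (r3,c4).
row 4 has {1,2,5}; column 2 has {2,3,5,6} — only 4 is left for (r4,c2).
row 5 has {2,3}; column 2 has {2,3,4,5,6} — only 1 is left for (r5,c2).
row 5 has {1,2,3}; column 4 has {1,5,6} — only 4 is left for (r5,c4).
row 5 has {1,2,3,4}; column 6 has {2,4,5} — only 6 is left for (r5,c6).
row 6 has {1,4,5,6}; column 6 has {2,4,5,6}; the diagonal has {1,2,4,5,6} — only 3 is left for (r6,c6).
row 1 has {2,4,5}; column 4 has {1,4,5,6} — only 3 is left for (r1,c4).
row 2 has {5,6}; column 4 has {1,3,4,5,6} — only 2 is left for (r2,c4).
row 2 has {2,5,6}; column 6 has {2,3,4,5,6} — only 1 is left for (r2,c6).
row 5 has {1,2,3,4,6}; column 3 has {1} — only 5 is left for (r5,c3).
row 6 has {1,3,4,5,6}; column 3 has {1,5} — only 2 is left for (r6,c3).
row 1 has {2,3,4,5}; column 3 has {1,2,5} — only 6 is left for (r1,c3).
row 1 has {2,3,4,5,6}; column 5 has {2,4,5} — only 1 is left for (r1,c5).
row 2 has {1,2,5,6}; column 5 has {1,2,4,5} — only 3 is left for (r2,c5).
row 4 has {1,2,4,5}; column 3 has {1,2,5,6} — only 3 is left for (r4,c3).
row 4 has {1,2,3,4,5}; column 5 has {1,2,3,4,5} — only 6 is left for (r4,c5).
row 2 has {1,2,3,5,6}; column 3 has {1,2,3,5,6} — only 4 is left for (r2,c3).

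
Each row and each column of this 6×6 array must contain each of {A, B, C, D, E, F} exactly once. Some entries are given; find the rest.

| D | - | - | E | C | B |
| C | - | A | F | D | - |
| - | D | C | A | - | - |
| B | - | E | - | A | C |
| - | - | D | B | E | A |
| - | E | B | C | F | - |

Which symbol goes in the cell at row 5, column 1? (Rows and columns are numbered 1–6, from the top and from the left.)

F

(r1,c3) = F
(r2,c2) = B
(r2,c6) = E
(r3,c5) = B
(r3,c6) = F
(r4,c2) = F
(r4,c4) = D
(r5,c1) = F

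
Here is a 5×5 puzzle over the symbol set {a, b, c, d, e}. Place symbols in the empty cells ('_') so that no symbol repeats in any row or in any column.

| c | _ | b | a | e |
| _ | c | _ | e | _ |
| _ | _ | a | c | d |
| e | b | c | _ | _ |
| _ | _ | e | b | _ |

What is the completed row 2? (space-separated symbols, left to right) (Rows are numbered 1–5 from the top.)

Cell (r1,c2): row 1 has {a,b,c,e}; column 2 has {b,c} → d.
Cell (r2,c3): row 2 has {c,e}; column 3 has {a,b,c,e} → d.
Cell (r3,c1): row 3 has {a,c,d}; column 1 has {c,e} → b.
Cell (r3,c2): row 3 has {a,b,c,d}; column 2 has {b,c,d} → e.
Cell (r4,c4): row 4 has {b,c,e}; column 4 has {a,b,c,e} → d.
Cell (r4,c5): row 4 has {b,c,d,e}; column 5 has {d,e} → a.
Cell (r5,c2): row 5 has {b,e}; column 2 has {b,c,d,e} → a.
Cell (r5,c5): row 5 has {a,b,e}; column 5 has {a,d,e} → c.
Cell (r2,c1): row 2 has {c,d,e}; column 1 has {b,c,e} → a.
Cell (r2,c5): row 2 has {a,c,d,e}; column 5 has {a,c,d,e} → b.

a c d e b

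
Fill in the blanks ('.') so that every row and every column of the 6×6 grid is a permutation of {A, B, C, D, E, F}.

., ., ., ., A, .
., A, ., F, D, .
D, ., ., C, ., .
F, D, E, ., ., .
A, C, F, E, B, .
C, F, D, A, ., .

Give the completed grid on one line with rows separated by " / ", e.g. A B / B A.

B E C D A F / E A B F D C / D B A C F E / F D E B C A / A C F E B D / C F D A E B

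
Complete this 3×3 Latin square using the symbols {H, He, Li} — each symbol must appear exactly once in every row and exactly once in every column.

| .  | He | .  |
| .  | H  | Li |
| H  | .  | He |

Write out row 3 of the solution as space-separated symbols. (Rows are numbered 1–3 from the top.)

(r1,c1): row 1 has {He}; column 1 has {H}, so it must be Li.
(r1,c3): row 1 has {He,Li}; column 3 has {He,Li}, so it must be H.
(r2,c1): row 2 has {H,Li}; column 1 has {H,Li}, so it must be He.
(r3,c2): row 3 has {H,He}; column 2 has {H,He}, so it must be Li.

H Li He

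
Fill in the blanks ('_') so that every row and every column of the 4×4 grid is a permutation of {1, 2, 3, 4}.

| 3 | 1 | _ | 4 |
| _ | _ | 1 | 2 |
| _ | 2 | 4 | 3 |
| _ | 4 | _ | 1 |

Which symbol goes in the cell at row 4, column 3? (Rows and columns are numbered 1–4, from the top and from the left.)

(r1,c3) = 2
(r2,c1) = 4
(r2,c2) = 3
(r3,c1) = 1
(r4,c1) = 2
(r4,c3) = 3

3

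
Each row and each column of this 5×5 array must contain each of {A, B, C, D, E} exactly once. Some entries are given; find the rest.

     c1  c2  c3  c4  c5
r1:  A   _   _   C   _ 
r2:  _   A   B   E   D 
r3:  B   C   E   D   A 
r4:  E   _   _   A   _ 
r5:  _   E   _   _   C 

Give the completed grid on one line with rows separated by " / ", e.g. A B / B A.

A B D C E / C A B E D / B C E D A / E D C A B / D E A B C

(r1,c3): row 1 has {A,C}; column 3 has {B,E}, so it must be D.
(r2,c1): row 2 has {A,B,D,E}; column 1 has {A,B,E}, so it must be C.
(r4,c3): row 4 has {A,E}; column 3 has {B,D,E}, so it must be C.
(r4,c5): row 4 has {A,C,E}; column 5 has {A,C,D}, so it must be B.
(r5,c1): row 5 has {C,E}; column 1 has {A,B,C,E}, so it must be D.
(r5,c3): row 5 has {C,D,E}; column 3 has {B,C,D,E}, so it must be A.
(r5,c4): row 5 has {A,C,D,E}; column 4 has {A,C,D,E}, so it must be B.
(r1,c2): row 1 has {A,C,D}; column 2 has {A,C,E}, so it must be B.
(r1,c5): row 1 has {A,B,C,D}; column 5 has {A,B,C,D}, so it must be E.
(r4,c2): row 4 has {A,B,C,E}; column 2 has {A,B,C,E}, so it must be D.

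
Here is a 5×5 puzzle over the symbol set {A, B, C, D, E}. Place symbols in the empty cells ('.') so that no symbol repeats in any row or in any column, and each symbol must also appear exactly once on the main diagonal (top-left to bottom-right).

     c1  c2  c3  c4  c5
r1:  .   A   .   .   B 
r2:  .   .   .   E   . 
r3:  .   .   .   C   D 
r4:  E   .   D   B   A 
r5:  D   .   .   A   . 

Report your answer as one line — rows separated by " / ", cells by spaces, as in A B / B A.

row 1 has {A,B}; column 1 has {D,E}; the diagonal has {B} — only C is left for (r1,c1).
row 1 has {A,B,C}; column 3 has {D} — only E is left for (r1,c3).
row 1 has {A,B,C,E}; column 4 has {A,B,C,E} — only D is left for (r1,c4).
row 2 has {E}; column 2 has {A}; the diagonal has {B,C} — only D is left for (r2,c2).
row 2 has {D,E}; column 5 has {A,B,D} — only C is left for (r2,c5).
row 3 has {C,D}; column 3 has {D,E}; the diagonal has {B,C,D} — only A is left for (r3,c3).
row 4 has {A,B,D,E}; column 2 has {A,D} — only C is left for (r4,c2).
row 5 has {A,D}; column 5 has {A,B,C,D}; the diagonal has {A,B,C,D} — only E is left for (r5,c5).
row 2 has {C,D,E}; column 3 has {A,D,E} — only B is left for (r2,c3).
row 3 has {A,C,D}; column 1 has {C,D,E} — only B is left for (r3,c1).
row 3 has {A,B,C,D}; column 2 has {A,C,D} — only E is left for (r3,c2).
row 5 has {A,D,E}; column 2 has {A,C,D,E} — only B is left for (r5,c2).
row 5 has {A,B,D,E}; column 3 has {A,B,D,E} — only C is left for (r5,c3).
row 2 has {B,C,D,E}; column 1 has {B,C,D,E} — only A is left for (r2,c1).

C A E D B / A D B E C / B E A C D / E C D B A / D B C A E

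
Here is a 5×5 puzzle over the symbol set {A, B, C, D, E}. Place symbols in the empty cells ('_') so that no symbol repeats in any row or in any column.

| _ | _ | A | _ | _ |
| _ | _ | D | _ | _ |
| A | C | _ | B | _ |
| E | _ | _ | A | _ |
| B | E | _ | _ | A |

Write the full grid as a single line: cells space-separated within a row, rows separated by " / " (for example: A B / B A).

D B A C E / C A D E B / A C E B D / E D B A C / B E C D A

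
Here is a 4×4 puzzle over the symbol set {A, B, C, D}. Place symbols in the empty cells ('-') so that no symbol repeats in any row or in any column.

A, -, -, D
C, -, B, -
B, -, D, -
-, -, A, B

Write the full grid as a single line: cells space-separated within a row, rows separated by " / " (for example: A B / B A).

A B C D / C D B A / B A D C / D C A B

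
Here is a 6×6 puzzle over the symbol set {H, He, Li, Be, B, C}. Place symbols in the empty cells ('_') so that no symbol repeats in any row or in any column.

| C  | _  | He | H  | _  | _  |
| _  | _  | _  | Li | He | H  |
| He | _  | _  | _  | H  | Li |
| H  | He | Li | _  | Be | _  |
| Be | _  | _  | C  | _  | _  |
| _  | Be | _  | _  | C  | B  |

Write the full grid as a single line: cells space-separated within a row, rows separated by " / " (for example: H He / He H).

C Li He H B Be / B C Be Li He H / He B C Be H Li / H He Li B Be C / Be H B C Li He / Li Be H He C B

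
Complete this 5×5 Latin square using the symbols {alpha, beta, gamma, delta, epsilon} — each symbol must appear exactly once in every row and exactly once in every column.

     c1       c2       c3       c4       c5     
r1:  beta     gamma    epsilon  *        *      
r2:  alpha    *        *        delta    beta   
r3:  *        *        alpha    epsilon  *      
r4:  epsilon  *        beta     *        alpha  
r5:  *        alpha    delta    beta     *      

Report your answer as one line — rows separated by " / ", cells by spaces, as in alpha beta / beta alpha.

beta gamma epsilon alpha delta / alpha epsilon gamma delta beta / delta beta alpha epsilon gamma / epsilon delta beta gamma alpha / gamma alpha delta beta epsilon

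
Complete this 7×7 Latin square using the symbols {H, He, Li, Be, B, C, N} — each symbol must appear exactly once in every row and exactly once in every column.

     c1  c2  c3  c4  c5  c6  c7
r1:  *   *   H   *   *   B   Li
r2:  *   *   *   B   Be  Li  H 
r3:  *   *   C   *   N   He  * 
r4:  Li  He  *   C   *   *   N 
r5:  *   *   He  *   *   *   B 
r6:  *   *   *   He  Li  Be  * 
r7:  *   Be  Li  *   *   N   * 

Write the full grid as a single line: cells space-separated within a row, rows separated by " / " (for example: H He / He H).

C N H Be He B Li / He C N B Be Li H / H B C Li N He Be / Li He Be C B H N / Be Li He N H C B / N H B He Li Be C / B Be Li H C N He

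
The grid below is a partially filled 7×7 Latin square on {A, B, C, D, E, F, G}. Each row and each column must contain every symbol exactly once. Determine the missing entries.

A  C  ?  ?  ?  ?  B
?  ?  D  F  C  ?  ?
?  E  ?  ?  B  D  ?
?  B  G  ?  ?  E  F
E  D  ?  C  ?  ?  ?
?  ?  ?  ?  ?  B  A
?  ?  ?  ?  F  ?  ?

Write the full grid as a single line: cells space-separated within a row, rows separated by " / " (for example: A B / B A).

(r5,c7) = G
(r2,c7) = E
(r3,c7) = C
(r5,c5) = A
(r5,c6) = F
(r7,c7) = D
(r1,c6) = G
(r2,c6) = A
(r4,c5) = D
(r5,c3) = B
(r7,c6) = C
(r1,c5) = E
(r2,c2) = G
(r4,c1) = C
(r4,c4) = A
(r6,c2) = F
(r6,c5) = G
(r7,c2) = A
(r7,c3) = E
(r1,c3) = F
(r1,c4) = D
(r2,c1) = B
(r3,c3) = A
(r3,c4) = G
(r6,c1) = D
(r6,c3) = C
(r6,c4) = E
(r7,c1) = G
(r7,c4) = B
(r3,c1) = F

A C F D E G B / B G D F C A E / F E A G B D C / C B G A D E F / E D B C A F G / D F C E G B A / G A E B F C D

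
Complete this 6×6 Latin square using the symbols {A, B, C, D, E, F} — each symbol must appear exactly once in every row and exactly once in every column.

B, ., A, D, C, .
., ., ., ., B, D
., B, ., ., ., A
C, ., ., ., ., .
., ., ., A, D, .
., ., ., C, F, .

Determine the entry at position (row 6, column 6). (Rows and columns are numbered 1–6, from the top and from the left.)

B

(r3,c5) = E
(r4,c5) = A
(r3,c4) = F
(r2,c4) = E
(r3,c1) = D
(r3,c3) = C
(r4,c4) = B
(r2,c3) = F
(r2,c1) = A
(r2,c2) = C
(r6,c1) = E
(r6,c6) = B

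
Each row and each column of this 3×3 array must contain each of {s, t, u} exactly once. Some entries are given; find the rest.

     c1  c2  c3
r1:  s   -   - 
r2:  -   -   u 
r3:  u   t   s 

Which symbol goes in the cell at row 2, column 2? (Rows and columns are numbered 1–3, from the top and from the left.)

At row 1, column 2: row 1 has {s}; column 2 has {t}; that leaves u.
At row 1, column 3: row 1 has {s,u}; column 3 has {s,u}; that leaves t.
At row 2, column 1: row 2 has {u}; column 1 has {s,u}; that leaves t.
At row 2, column 2: row 2 has {t,u}; column 2 has {t,u}; that leaves s.

s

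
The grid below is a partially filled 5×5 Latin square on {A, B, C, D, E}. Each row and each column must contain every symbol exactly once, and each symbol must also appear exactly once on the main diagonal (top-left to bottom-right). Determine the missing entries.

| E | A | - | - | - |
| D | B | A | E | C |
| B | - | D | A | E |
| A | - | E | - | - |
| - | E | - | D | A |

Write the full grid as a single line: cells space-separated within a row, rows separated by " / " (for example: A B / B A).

E A C B D / D B A E C / B C D A E / A D E C B / C E B D A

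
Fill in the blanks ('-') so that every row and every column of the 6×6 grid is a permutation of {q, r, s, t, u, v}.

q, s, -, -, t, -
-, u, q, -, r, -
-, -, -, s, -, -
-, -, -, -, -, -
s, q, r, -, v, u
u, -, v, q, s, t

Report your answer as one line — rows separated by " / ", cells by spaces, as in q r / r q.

q s u r t v / t u q v r s / r v t s u q / v t s u q r / s q r t v u / u r v q s t

At row 1, column 3: row 1 has {q,s,t}; column 3 has {q,r,v}; that leaves u.
At row 3, column 3: row 3 has {s}; column 3 has {q,r,u,v}; that leaves t.
At row 4, column 3: row 4 is empty so far; column 3 has {q,r,t,u,v}; that leaves s.
At row 5, column 4: row 5 has {q,r,s,u,v}; column 4 has {q,s}; that leaves t.
At row 6, column 2: row 6 has {q,s,t,u,v}; column 2 has {q,s,u}; that leaves r.
At row 2, column 4: row 2 has {q,r,u}; column 4 has {q,s,t}; that leaves v.
At row 2, column 6: row 2 has {q,r,u,v}; column 6 has {t,u}; that leaves s.
At row 3, column 2: row 3 has {s,t}; column 2 has {q,r,s,u}; that leaves v.
At row 4, column 2: row 4 has {s}; column 2 has {q,r,s,u,v}; that leaves t.
At row 1, column 4: row 1 has {q,s,t,u}; column 4 has {q,s,t,v}; that leaves r.
At row 1, column 6: row 1 has {q,r,s,t,u}; column 6 has {s,t,u}; that leaves v.
At row 2, column 1: row 2 has {q,r,s,u,v}; column 1 has {q,s,u}; that leaves t.
At row 3, column 1: row 3 has {s,t,v}; column 1 has {q,s,t,u}; that leaves r.
At row 3, column 6: row 3 has {r,s,t,v}; column 6 has {s,t,u,v}; that leaves q.
At row 4, column 1: row 4 has {s,t}; column 1 has {q,r,s,t,u}; that leaves v.
At row 4, column 4: row 4 has {s,t,v}; column 4 has {q,r,s,t,v}; that leaves u.
At row 4, column 5: row 4 has {s,t,u,v}; column 5 has {r,s,t,v}; that leaves q.
At row 4, column 6: row 4 has {q,s,t,u,v}; column 6 has {q,s,t,u,v}; that leaves r.
At row 3, column 5: row 3 has {q,r,s,t,v}; column 5 has {q,r,s,t,v}; that leaves u.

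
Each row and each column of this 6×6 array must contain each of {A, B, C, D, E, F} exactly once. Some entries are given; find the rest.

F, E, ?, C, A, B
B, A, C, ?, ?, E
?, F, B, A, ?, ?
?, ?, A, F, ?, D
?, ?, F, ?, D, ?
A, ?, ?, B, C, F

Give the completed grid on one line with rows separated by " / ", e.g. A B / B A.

At row 1, column 3: row 1 has {A,B,C,E,F}; column 3 has {A,B,C,F}; that leaves D.
At row 2, column 4: row 2 has {A,B,C,E}; column 4 has {A,B,C,F}; that leaves D.
At row 2, column 5: row 2 has {A,B,C,D,E}; column 5 has {A,C,D}; that leaves F.
At row 3, column 5: row 3 has {A,B,F}; column 5 has {A,C,D,F}; that leaves E.
At row 3, column 6: row 3 has {A,B,E,F}; column 6 has {B,D,E,F}; that leaves C.
At row 4, column 5: row 4 has {A,D,F}; column 5 has {A,C,D,E,F}; that leaves B.
At row 5, column 4: row 5 has {D,F}; column 4 has {A,B,C,D,F}; that leaves E.
At row 5, column 6: row 5 has {D,E,F}; column 6 has {B,C,D,E,F}; that leaves A.
At row 6, column 2: row 6 has {A,B,C,F}; column 2 has {A,E,F}; that leaves D.
At row 6, column 3: row 6 has {A,B,C,D,F}; column 3 has {A,B,C,D,F}; that leaves E.
At row 3, column 1: row 3 has {A,B,C,E,F}; column 1 has {A,B,F}; that leaves D.
At row 4, column 2: row 4 has {A,B,D,F}; column 2 has {A,D,E,F}; that leaves C.
At row 5, column 1: row 5 has {A,D,E,F}; column 1 has {A,B,D,F}; that leaves C.
At row 5, column 2: row 5 has {A,C,D,E,F}; column 2 has {A,C,D,E,F}; that leaves B.
At row 4, column 1: row 4 has {A,B,C,D,F}; column 1 has {A,B,C,D,F}; that leaves E.

F E D C A B / B A C D F E / D F B A E C / E C A F B D / C B F E D A / A D E B C F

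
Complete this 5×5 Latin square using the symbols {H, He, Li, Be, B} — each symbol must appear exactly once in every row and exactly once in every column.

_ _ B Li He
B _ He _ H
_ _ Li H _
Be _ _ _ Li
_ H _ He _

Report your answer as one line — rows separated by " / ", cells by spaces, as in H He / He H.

At row 1, column 1: row 1 has {He,Li,B}; column 1 has {Be,B}; that leaves H.
At row 1, column 2: row 1 has {H,He,Li,B}; column 2 has {H}; that leaves Be.
At row 2, column 2: row 2 has {H,He,B}; column 2 has {H,Be}; that leaves Li.
At row 2, column 4: row 2 has {H,He,Li,B}; column 4 has {H,He,Li}; that leaves Be.
At row 3, column 1: row 3 has {H,Li}; column 1 has {H,Be,B}; that leaves He.
At row 3, column 2: row 3 has {H,He,Li}; column 2 has {H,Li,Be}; that leaves B.
At row 3, column 5: row 3 has {H,He,Li,B}; column 5 has {H,He,Li}; that leaves Be.
At row 4, column 2: row 4 has {Li,Be}; column 2 has {H,Li,Be,B}; that leaves He.
At row 4, column 3: row 4 has {He,Li,Be}; column 3 has {He,Li,B}; that leaves H.
At row 4, column 4: row 4 has {H,He,Li,Be}; column 4 has {H,He,Li,Be}; that leaves B.
At row 5, column 1: row 5 has {H,He}; column 1 has {H,He,Be,B}; that leaves Li.
At row 5, column 3: row 5 has {H,He,Li}; column 3 has {H,He,Li,B}; that leaves Be.
At row 5, column 5: row 5 has {H,He,Li,Be}; column 5 has {H,He,Li,Be}; that leaves B.

H Be B Li He / B Li He Be H / He B Li H Be / Be He H B Li / Li H Be He B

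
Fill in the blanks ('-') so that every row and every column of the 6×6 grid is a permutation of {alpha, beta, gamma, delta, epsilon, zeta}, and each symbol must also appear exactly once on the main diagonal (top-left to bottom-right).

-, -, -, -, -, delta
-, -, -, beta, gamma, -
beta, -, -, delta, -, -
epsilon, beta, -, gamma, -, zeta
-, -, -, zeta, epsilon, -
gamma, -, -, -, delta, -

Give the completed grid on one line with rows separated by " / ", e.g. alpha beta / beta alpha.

zeta alpha gamma epsilon beta delta / alpha delta zeta beta gamma epsilon / beta epsilon alpha delta zeta gamma / epsilon beta delta gamma alpha zeta / delta gamma beta zeta epsilon alpha / gamma zeta epsilon alpha delta beta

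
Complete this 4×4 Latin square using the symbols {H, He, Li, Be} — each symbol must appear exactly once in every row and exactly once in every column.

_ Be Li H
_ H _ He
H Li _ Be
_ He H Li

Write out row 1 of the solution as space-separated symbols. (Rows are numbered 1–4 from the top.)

He Be Li H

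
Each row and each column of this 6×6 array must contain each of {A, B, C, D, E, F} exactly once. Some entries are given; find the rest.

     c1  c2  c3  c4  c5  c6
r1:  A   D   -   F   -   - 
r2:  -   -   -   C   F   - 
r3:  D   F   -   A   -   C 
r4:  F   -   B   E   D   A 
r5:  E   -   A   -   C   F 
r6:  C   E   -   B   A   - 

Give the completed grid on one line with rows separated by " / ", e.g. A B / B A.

(r2,c1) = B
(r2,c2) = A
(r3,c3) = E
(r3,c5) = B
(r4,c2) = C
(r5,c2) = B
(r5,c4) = D
(r6,c6) = D
(r1,c3) = C
(r1,c5) = E
(r1,c6) = B
(r2,c3) = D
(r2,c6) = E
(r6,c3) = F

A D C F E B / B A D C F E / D F E A B C / F C B E D A / E B A D C F / C E F B A D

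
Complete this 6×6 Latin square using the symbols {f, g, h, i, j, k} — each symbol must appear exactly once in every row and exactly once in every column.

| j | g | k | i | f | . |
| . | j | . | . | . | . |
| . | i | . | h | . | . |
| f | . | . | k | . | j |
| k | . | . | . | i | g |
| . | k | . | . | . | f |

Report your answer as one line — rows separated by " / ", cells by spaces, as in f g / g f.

(r1,c6): row 1 has {f,g,i,j,k}; column 6 has {f,g,j}, so it must be h.
(r3,c1): row 3 has {h,i}; column 1 has {f,j,k}, so it must be g.
(r3,c6): row 3 has {g,h,i}; column 6 has {f,g,h,j}, so it must be k.
(r4,c2): row 4 has {f,j,k}; column 2 has {g,i,j,k}, so it must be h.
(r4,c5): row 4 has {f,h,j,k}; column 5 has {f,i}, so it must be g.
(r5,c2): row 5 has {g,i,k}; column 2 has {g,h,i,j,k}, so it must be f.
(r5,c4): row 5 has {f,g,i,k}; column 4 has {h,i,k}, so it must be j.
(r6,c4): row 6 has {f,k}; column 4 has {h,i,j,k}, so it must be g.
(r2,c4): row 2 has {j}; column 4 has {g,h,i,j,k}, so it must be f.
(r2,c6): row 2 has {f,j}; column 6 has {f,g,h,j,k}, so it must be i.
(r3,c5): row 3 has {g,h,i,k}; column 5 has {f,g,i}, so it must be j.
(r4,c3): row 4 has {f,g,h,j,k}; column 3 has {k}, so it must be i.
(r5,c3): row 5 has {f,g,i,j,k}; column 3 has {i,k}, so it must be h.
(r6,c3): row 6 has {f,g,k}; column 3 has {h,i,k}, so it must be j.
(r6,c5): row 6 has {f,g,j,k}; column 5 has {f,g,i,j}, so it must be h.
(r2,c1): row 2 has {f,i,j}; column 1 has {f,g,j,k}, so it must be h.
(r2,c3): row 2 has {f,h,i,j}; column 3 has {h,i,j,k}, so it must be g.
(r2,c5): row 2 has {f,g,h,i,j}; column 5 has {f,g,h,i,j}, so it must be k.
(r3,c3): row 3 has {g,h,i,j,k}; column 3 has {g,h,i,j,k}, so it must be f.
(r6,c1): row 6 has {f,g,h,j,k}; column 1 has {f,g,h,j,k}, so it must be i.

j g k i f h / h j g f k i / g i f h j k / f h i k g j / k f h j i g / i k j g h f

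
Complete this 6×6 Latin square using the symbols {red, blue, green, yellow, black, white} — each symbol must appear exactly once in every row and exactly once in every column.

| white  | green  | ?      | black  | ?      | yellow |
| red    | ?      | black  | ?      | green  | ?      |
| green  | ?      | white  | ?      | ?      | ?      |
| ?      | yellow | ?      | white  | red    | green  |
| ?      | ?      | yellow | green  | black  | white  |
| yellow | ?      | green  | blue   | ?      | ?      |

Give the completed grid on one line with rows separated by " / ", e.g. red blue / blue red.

white green red black blue yellow / red white black yellow green blue / green blue white red yellow black / black yellow blue white red green / blue red yellow green black white / yellow black green blue white red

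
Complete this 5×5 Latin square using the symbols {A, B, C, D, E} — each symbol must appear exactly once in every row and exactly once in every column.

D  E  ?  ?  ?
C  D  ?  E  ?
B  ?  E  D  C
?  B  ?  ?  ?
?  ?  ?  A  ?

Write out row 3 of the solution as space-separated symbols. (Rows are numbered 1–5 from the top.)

(r3,c2) = A

B A E D C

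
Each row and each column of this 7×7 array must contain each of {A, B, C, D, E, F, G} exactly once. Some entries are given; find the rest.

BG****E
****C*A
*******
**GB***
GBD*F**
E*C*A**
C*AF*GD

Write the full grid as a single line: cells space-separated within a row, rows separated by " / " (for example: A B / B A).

At row 1, column 3: row 1 has {B,E,G}; column 3 has {A,C,D,G}; that leaves F.
At row 1, column 5: row 1 has {B,E,F,G}; column 5 has {A,C,F}; that leaves D.
At row 4, column 5: row 4 has {B,G}; column 5 has {A,C,D,F}; that leaves E.
At row 5, column 7: row 5 has {B,D,F,G}; column 7 has {A,D,E}; that leaves C.
At row 7, column 2: row 7 has {A,C,D,F,G}; column 2 has {B,G}; that leaves E.
At row 7, column 5: row 7 has {A,C,D,E,F,G}; column 5 has {A,C,D,E,F}; that leaves B.
At row 3, column 5: row 3 is empty so far; column 5 has {A,B,C,D,E,F}; that leaves G.
At row 4, column 7: row 4 has {B,E,G}; column 7 has {A,C,D,E}; that leaves F.
At row 3, column 7: row 3 has {G}; column 7 has {A,C,D,E,F}; that leaves B.
At row 6, column 7: row 6 has {A,C,E}; column 7 has {A,B,C,D,E,F}; that leaves G.
At row 3, column 3: row 3 has {B,G}; column 3 has {A,C,D,F,G}; that leaves E.
At row 6, column 4: row 6 has {A,C,E,G}; column 4 has {B,F}; that leaves D.
At row 2, column 3: row 2 has {A,C}; column 3 has {A,C,D,E,F,G}; that leaves B.
At row 6, column 2: row 6 has {A,C,D,E,G}; column 2 has {B,E,G}; that leaves F.
At row 6, column 6: row 6 has {A,C,D,E,F,G}; column 6 has {G}; that leaves B.
At row 2, column 2: row 2 has {A,B,C}; column 2 has {B,E,F,G}; that leaves D.
At row 2, column 1: row 2 has {A,B,C,D}; column 1 has {B,C,E,G}; that leaves F.
At row 2, column 6: row 2 has {A,B,C,D,F}; column 6 has {B,G}; that leaves E.
At row 5, column 6: row 5 has {B,C,D,F,G}; column 6 has {B,E,G}; that leaves A.
At row 1, column 6: row 1 has {B,D,E,F,G}; column 6 has {A,B,E,G}; that leaves C.
At row 2, column 4: row 2 has {A,B,C,D,E,F}; column 4 has {B,D,F}; that leaves G.
At row 4, column 6: row 4 has {B,E,F,G}; column 6 has {A,B,C,E,G}; that leaves D.
At row 5, column 4: row 5 has {A,B,C,D,F,G}; column 4 has {B,D,F,G}; that leaves E.
At row 1, column 4: row 1 has {B,C,D,E,F,G}; column 4 has {B,D,E,F,G}; that leaves A.
At row 3, column 4: row 3 has {B,E,G}; column 4 has {A,B,D,E,F,G}; that leaves C.
At row 3, column 6: row 3 has {B,C,E,G}; column 6 has {A,B,C,D,E,G}; that leaves F.
At row 4, column 1: row 4 has {B,D,E,F,G}; column 1 has {B,C,E,F,G}; that leaves A.
At row 4, column 2: row 4 has {A,B,D,E,F,G}; column 2 has {B,D,E,F,G}; that leaves C.
At row 3, column 1: row 3 has {B,C,E,F,G}; column 1 has {A,B,C,E,F,G}; that leaves D.
At row 3, column 2: row 3 has {B,C,D,E,F,G}; column 2 has {B,C,D,E,F,G}; that leaves A.

B G F A D C E / F D B G C E A / D A E C G F B / A C G B E D F / G B D E F A C / E F C D A B G / C E A F B G D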